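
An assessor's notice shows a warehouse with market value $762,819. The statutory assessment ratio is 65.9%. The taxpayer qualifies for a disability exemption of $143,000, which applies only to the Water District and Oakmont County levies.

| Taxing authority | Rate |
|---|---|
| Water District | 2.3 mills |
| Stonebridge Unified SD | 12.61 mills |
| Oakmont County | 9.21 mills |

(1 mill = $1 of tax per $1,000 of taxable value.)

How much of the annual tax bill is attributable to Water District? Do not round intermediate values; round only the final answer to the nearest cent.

Assessed value = $762,819 × 0.659 = $502,697.721
Water District taxable value = $502,697.721 − $143,000 = $359,697.721
Water District levy = $359,697.721 × 0.0023 = $827.3047583

$827.30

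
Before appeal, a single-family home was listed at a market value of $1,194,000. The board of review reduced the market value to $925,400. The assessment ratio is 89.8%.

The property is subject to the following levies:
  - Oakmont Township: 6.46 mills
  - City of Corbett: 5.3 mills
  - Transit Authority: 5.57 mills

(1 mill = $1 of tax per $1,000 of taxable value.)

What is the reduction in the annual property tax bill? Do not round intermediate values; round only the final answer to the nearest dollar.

$4,180

Old assessed value = $1,194,000 × 0.898 = $1,072,212
New assessed value = $925,400 × 0.898 = $831,009.2
Combined rate = 0.00646 + 0.0053 + 0.00557 = 0.01733
Old tax = $1,072,212 × 0.01733 = $18,581.43396
New tax = $831,009.2 × 0.01733 = $14,401.389436
Reduction = $18,581.43396 − $14,401.389436 = $4,180.044524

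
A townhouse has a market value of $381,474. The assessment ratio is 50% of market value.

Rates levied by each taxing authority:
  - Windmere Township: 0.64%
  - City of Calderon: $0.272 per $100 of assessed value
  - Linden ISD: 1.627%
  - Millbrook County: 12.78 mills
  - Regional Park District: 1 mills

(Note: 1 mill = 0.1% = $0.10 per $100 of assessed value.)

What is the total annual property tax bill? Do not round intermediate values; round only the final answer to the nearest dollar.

$7,471

Assessed value = $381,474 × 0.5 = $190,737
Windmere Township: $190,737 × 0.0064 = $1,220.7168
City of Calderon: $190,737 × 0.00272 = $518.80464
Linden ISD: $190,737 × 0.01627 = $3,103.29099
Millbrook County: $190,737 × 0.01278 = $2,437.61886
Regional Park District: $190,737 × 0.001 = $190.737
Total = $7,471.16829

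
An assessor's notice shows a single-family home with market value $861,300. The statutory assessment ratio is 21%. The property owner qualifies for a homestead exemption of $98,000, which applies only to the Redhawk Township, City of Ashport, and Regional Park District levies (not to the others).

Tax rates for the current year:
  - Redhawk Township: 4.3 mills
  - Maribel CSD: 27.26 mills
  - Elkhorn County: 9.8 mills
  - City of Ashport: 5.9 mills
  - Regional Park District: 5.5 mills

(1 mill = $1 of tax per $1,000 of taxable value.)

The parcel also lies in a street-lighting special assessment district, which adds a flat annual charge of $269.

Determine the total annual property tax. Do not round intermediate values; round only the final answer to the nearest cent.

$8,273.26

Assessed value = $861,300 × 0.21 = $180,873
Redhawk Township: ($180,873 − $98,000) × 0.0043 = $82,873 × 0.0043 = $356.3539
Maribel CSD: $180,873 × 0.02726 = $4,930.59798
Elkhorn County: $180,873 × 0.0098 = $1,772.5554
City of Ashport: ($180,873 − $98,000) × 0.0059 = $82,873 × 0.0059 = $488.9507
Regional Park District: ($180,873 − $98,000) × 0.0055 = $82,873 × 0.0055 = $455.8015
Levies subtotal = $8,004.25948
Total = $8,004.25948 + $269 = $8,273.25948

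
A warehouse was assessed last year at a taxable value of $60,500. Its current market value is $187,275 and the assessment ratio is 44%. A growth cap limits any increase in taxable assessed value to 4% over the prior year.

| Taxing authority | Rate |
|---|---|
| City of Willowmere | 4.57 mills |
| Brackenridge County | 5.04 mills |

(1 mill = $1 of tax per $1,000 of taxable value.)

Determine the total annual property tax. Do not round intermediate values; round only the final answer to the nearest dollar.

Uncapped assessed value = $187,275 × 0.44 = $82,401
Cap limit = $60,500 × 1.04 = $62,920
Taxable assessed value = min($82,401, $62,920) = $62,920 (cap binds)
City of Willowmere: $62,920 × 0.00457 = $287.5444
Brackenridge County: $62,920 × 0.00504 = $317.1168
Total = $604.6612

$605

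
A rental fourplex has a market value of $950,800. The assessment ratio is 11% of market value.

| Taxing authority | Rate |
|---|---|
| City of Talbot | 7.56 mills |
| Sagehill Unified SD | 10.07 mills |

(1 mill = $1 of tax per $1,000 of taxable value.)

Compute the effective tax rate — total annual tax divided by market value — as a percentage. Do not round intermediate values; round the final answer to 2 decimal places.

Assessed value = $950,800 × 0.11 = $104,588
City of Talbot: $104,588 × 0.00756 = $790.68528
Sagehill Unified SD: $104,588 × 0.01007 = $1,053.20116
Total tax = $1,843.88644
Effective rate = $1,843.88644 ÷ $950,800 = 0.19% of market value

0.19%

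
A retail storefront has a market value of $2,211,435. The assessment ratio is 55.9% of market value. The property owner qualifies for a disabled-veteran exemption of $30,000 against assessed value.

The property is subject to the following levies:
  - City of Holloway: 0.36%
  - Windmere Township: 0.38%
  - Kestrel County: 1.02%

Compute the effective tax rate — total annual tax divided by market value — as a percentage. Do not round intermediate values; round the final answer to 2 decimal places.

0.96%

Assessed value = $2,211,435 × 0.559 = $1,236,192.165
Taxable value = $1,236,192.165 − $30,000 = $1,206,192.165
City of Holloway: $1,206,192.165 × 0.0036 = $4,342.291794
Windmere Township: $1,206,192.165 × 0.0038 = $4,583.530227
Kestrel County: $1,206,192.165 × 0.0102 = $12,303.160083
Total tax = $21,228.982104
Effective rate = $21,228.982104 ÷ $2,211,435 = 0.96% of market value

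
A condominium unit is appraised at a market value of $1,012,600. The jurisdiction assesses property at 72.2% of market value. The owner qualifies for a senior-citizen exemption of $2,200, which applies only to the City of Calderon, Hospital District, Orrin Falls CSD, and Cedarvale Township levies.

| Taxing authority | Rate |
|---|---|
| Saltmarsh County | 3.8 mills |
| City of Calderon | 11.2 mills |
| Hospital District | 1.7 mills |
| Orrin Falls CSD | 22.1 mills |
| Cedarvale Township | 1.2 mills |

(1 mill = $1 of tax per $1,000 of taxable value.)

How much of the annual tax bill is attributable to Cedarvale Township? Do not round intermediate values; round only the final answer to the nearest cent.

$874.68

Assessed value = $1,012,600 × 0.722 = $731,097.2
Cedarvale Township taxable value = $731,097.2 − $2,200 = $728,897.2
Cedarvale Township levy = $728,897.2 × 0.0012 = $874.67664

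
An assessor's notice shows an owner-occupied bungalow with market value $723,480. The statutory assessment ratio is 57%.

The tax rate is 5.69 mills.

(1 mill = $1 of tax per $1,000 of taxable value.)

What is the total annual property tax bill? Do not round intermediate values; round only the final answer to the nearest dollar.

Assessed value = $723,480 × 0.57 = $412,383.6
Tax = $412,383.6 × 0.00569 = $2,346.462684

$2,346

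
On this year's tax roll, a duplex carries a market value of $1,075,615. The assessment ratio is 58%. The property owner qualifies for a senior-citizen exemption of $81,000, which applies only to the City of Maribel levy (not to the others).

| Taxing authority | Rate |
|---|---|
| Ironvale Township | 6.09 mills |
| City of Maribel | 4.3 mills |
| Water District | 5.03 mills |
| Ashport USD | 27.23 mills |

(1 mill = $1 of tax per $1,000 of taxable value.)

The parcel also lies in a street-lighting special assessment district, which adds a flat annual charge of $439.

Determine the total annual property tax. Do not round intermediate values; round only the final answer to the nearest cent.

Assessed value = $1,075,615 × 0.58 = $623,856.7
Ironvale Township: $623,856.7 × 0.00609 = $3,799.287303
City of Maribel: ($623,856.7 − $81,000) × 0.0043 = $542,856.7 × 0.0043 = $2,334.28381
Water District: $623,856.7 × 0.00503 = $3,137.999201
Ashport USD: $623,856.7 × 0.02723 = $16,987.617941
Levies subtotal = $26,259.188255
Total = $26,259.188255 + $439 = $26,698.188255

$26,698.19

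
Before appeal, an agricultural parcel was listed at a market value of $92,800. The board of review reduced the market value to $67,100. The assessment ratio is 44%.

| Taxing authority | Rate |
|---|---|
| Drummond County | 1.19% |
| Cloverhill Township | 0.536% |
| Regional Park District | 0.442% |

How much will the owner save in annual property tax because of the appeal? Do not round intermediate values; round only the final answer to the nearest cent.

$245.16

Old assessed value = $92,800 × 0.44 = $40,832
New assessed value = $67,100 × 0.44 = $29,524
Combined rate = 0.0119 + 0.00536 + 0.00442 = 0.02168
Old tax = $40,832 × 0.02168 = $885.23776
New tax = $29,524 × 0.02168 = $640.08032
Reduction = $885.23776 − $640.08032 = $245.15744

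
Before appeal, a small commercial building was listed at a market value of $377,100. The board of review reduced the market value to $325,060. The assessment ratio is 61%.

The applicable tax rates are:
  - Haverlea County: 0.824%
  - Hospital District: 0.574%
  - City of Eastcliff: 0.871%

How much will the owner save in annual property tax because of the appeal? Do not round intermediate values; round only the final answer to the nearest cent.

$720.28

Old assessed value = $377,100 × 0.61 = $230,031
New assessed value = $325,060 × 0.61 = $198,286.6
Combined rate = 0.00824 + 0.00574 + 0.00871 = 0.02269
Old tax = $230,031 × 0.02269 = $5,219.40339
New tax = $198,286.6 × 0.02269 = $4,499.122954
Reduction = $5,219.40339 − $4,499.122954 = $720.280436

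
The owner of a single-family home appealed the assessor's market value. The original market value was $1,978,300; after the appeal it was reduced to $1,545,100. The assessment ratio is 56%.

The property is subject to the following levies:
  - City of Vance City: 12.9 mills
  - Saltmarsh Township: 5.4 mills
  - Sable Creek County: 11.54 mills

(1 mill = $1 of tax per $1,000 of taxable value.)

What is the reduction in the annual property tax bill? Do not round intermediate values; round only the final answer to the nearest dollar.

Old assessed value = $1,978,300 × 0.56 = $1,107,848
New assessed value = $1,545,100 × 0.56 = $865,256
Combined rate = 0.0129 + 0.0054 + 0.01154 = 0.02984
Old tax = $1,107,848 × 0.02984 = $33,058.18432
New tax = $865,256 × 0.02984 = $25,819.23904
Reduction = $33,058.18432 − $25,819.23904 = $7,238.94528

$7,239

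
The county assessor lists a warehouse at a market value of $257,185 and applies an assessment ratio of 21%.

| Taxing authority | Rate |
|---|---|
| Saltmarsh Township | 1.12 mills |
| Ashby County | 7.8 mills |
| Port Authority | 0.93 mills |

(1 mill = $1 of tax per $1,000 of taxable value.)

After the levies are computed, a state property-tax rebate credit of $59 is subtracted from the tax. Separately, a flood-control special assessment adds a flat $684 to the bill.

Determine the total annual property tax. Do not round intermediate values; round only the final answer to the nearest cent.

Assessed value = $257,185 × 0.21 = $54,008.85
Saltmarsh Township: $54,008.85 × 0.00112 = $60.489912
Ashby County: $54,008.85 × 0.0078 = $421.26903
Port Authority: $54,008.85 × 0.00093 = $50.2282305
Levies subtotal = $531.9871725
After credit = $531.9871725 − $59 = $472.9871725
Total = $472.9871725 + $684 = $1,156.9871725

$1,156.99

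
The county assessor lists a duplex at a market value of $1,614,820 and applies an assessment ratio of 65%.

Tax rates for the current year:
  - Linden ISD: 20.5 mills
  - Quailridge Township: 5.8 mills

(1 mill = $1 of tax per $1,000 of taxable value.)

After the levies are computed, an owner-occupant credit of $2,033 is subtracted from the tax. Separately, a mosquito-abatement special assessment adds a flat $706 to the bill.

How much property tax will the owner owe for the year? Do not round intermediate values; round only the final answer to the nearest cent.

$26,278.35

Assessed value = $1,614,820 × 0.65 = $1,049,633
Linden ISD: $1,049,633 × 0.0205 = $21,517.4765
Quailridge Township: $1,049,633 × 0.0058 = $6,087.8714
Levies subtotal = $27,605.3479
After credit = $27,605.3479 − $2,033 = $25,572.3479
Total = $25,572.3479 + $706 = $26,278.3479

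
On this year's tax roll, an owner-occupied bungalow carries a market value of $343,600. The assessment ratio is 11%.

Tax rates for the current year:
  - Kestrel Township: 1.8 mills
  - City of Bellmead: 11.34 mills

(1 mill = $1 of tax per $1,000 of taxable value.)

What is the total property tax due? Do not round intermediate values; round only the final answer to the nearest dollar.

Assessed value = $343,600 × 0.11 = $37,796
Kestrel Township: $37,796 × 0.0018 = $68.0328
City of Bellmead: $37,796 × 0.01134 = $428.60664
Total = $68.0328 + $428.60664 = $496.63944

$497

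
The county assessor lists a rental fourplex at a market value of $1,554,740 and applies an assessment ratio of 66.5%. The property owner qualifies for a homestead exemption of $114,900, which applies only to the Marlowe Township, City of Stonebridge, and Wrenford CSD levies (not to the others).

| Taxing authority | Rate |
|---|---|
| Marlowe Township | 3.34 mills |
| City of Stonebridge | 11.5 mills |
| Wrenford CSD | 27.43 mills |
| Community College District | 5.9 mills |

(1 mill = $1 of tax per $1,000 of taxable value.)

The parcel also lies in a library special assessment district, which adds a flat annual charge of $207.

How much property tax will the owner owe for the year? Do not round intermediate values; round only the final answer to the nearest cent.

$45,153.24

Assessed value = $1,554,740 × 0.665 = $1,033,902.1
Marlowe Township: ($1,033,902.1 − $114,900) × 0.00334 = $919,002.1 × 0.00334 = $3,069.467014
City of Stonebridge: ($1,033,902.1 − $114,900) × 0.0115 = $919,002.1 × 0.0115 = $10,568.52415
Wrenford CSD: ($1,033,902.1 − $114,900) × 0.02743 = $919,002.1 × 0.02743 = $25,208.227603
Community College District: $1,033,902.1 × 0.0059 = $6,100.02239
Levies subtotal = $44,946.241157
Total = $44,946.241157 + $207 = $45,153.241157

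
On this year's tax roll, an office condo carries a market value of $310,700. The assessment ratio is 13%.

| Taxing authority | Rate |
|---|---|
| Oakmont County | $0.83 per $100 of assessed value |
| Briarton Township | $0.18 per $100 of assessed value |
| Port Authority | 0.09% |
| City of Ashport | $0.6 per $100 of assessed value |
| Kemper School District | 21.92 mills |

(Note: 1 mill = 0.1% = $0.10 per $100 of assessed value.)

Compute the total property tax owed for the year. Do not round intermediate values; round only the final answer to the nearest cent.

$1,572.02

Assessed value = $310,700 × 0.13 = $40,391
Oakmont County: $40,391 × 0.0083 = $335.2453
Briarton Township: $40,391 × 0.0018 = $72.7038
Port Authority: $40,391 × 0.0009 = $36.3519
City of Ashport: $40,391 × 0.006 = $242.346
Kemper School District: $40,391 × 0.02192 = $885.37072
Total = $1,572.01772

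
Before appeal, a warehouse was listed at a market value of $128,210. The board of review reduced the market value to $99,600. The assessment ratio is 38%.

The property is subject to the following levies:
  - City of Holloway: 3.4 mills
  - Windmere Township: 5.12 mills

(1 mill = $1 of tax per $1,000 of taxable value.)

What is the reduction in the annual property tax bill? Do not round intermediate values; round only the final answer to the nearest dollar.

Old assessed value = $128,210 × 0.38 = $48,719.8
New assessed value = $99,600 × 0.38 = $37,848
Combined rate = 0.0034 + 0.00512 = 0.00852
Old tax = $48,719.8 × 0.00852 = $415.092696
New tax = $37,848 × 0.00852 = $322.46496
Reduction = $415.092696 − $322.46496 = $92.627736

$93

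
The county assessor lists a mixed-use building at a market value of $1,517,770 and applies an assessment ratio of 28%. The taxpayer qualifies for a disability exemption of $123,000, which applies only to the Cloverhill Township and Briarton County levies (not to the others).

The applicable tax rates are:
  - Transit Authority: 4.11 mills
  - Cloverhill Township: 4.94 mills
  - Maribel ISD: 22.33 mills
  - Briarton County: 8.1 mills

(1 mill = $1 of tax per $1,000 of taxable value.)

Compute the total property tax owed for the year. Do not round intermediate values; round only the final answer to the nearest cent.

Assessed value = $1,517,770 × 0.28 = $424,975.6
Transit Authority: $424,975.6 × 0.00411 = $1,746.649716
Cloverhill Township: ($424,975.6 − $123,000) × 0.00494 = $301,975.6 × 0.00494 = $1,491.759464
Maribel ISD: $424,975.6 × 0.02233 = $9,489.705148
Briarton County: ($424,975.6 − $123,000) × 0.0081 = $301,975.6 × 0.0081 = $2,446.00236
Total = $15,174.116688

$15,174.12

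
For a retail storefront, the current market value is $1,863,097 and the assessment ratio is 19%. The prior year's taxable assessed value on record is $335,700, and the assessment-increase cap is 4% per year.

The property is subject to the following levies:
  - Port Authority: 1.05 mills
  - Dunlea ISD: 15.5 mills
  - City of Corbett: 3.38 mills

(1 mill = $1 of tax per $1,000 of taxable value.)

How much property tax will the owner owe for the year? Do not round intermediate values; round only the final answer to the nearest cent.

Uncapped assessed value = $1,863,097 × 0.19 = $353,988.43
Cap limit = $335,700 × 1.04 = $349,128
Taxable assessed value = min($353,988.43, $349,128) = $349,128 (cap binds)
Port Authority: $349,128 × 0.00105 = $366.5844
Dunlea ISD: $349,128 × 0.0155 = $5,411.484
City of Corbett: $349,128 × 0.00338 = $1,180.05264
Total = $6,958.12104

$6,958.12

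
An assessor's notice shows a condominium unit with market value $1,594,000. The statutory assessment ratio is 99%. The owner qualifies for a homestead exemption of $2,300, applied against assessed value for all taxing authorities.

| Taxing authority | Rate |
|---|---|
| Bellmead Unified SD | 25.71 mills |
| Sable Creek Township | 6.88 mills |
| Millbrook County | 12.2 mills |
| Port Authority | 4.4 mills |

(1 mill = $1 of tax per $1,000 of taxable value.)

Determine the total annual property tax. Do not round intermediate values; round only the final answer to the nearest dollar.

$77,512

Assessed value = $1,594,000 × 0.99 = $1,578,060
Taxable value = $1,578,060 − $2,300 = $1,575,760
Bellmead Unified SD: $1,575,760 × 0.02571 = $40,512.7896
Sable Creek Township: $1,575,760 × 0.00688 = $10,841.2288
Millbrook County: $1,575,760 × 0.0122 = $19,224.272
Port Authority: $1,575,760 × 0.0044 = $6,933.344
Total = $40,512.7896 + $10,841.2288 + $19,224.272 + $6,933.344 = $77,511.6344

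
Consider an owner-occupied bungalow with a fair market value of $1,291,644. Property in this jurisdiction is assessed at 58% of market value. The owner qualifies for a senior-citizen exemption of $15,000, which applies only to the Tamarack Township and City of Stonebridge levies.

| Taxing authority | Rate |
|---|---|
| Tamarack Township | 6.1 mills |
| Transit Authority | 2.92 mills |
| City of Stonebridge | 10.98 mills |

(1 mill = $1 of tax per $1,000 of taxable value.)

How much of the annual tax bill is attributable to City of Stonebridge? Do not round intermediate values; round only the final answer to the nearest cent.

Assessed value = $1,291,644 × 0.58 = $749,153.52
City of Stonebridge taxable value = $749,153.52 − $15,000 = $734,153.52
City of Stonebridge levy = $734,153.52 × 0.01098 = $8,061.0056496

$8,061.01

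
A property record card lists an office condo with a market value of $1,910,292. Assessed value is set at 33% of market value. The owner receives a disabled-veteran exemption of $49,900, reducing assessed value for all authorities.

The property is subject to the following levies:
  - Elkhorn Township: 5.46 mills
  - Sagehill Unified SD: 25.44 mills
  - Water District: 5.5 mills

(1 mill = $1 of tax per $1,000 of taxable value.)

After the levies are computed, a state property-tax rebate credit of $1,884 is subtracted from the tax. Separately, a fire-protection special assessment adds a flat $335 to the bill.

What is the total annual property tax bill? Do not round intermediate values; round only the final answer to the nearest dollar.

$19,581

Assessed value = $1,910,292 × 0.33 = $630,396.36
Taxable value = $630,396.36 − $49,900 = $580,496.36
Elkhorn Township: $580,496.36 × 0.00546 = $3,169.5101256
Sagehill Unified SD: $580,496.36 × 0.02544 = $14,767.8273984
Water District: $580,496.36 × 0.0055 = $3,192.72998
Levies subtotal = $21,130.067504
After credit = $21,130.067504 − $1,884 = $19,246.067504
Total = $19,246.067504 + $335 = $19,581.067504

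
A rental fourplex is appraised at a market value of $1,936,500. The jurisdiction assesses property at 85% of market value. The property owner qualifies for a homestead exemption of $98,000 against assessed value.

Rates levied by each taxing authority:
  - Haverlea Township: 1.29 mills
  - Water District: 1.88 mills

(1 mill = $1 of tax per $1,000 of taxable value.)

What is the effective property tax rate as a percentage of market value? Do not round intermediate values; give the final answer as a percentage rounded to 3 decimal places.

0.253%

Assessed value = $1,936,500 × 0.85 = $1,646,025
Taxable value = $1,646,025 − $98,000 = $1,548,025
Haverlea Township: $1,548,025 × 0.00129 = $1,996.95225
Water District: $1,548,025 × 0.00188 = $2,910.287
Total tax = $4,907.23925
Effective rate = $4,907.23925 ÷ $1,936,500 = 0.253% of market value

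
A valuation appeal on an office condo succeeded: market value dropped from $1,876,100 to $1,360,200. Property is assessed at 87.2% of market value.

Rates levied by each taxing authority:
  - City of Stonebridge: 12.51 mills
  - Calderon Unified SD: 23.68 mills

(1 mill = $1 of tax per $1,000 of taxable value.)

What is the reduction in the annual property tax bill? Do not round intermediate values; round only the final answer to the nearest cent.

$16,280.61

Old assessed value = $1,876,100 × 0.872 = $1,635,959.2
New assessed value = $1,360,200 × 0.872 = $1,186,094.4
Combined rate = 0.01251 + 0.02368 = 0.03619
Old tax = $1,635,959.2 × 0.03619 = $59,205.363448
New tax = $1,186,094.4 × 0.03619 = $42,924.756336
Reduction = $59,205.363448 − $42,924.756336 = $16,280.607112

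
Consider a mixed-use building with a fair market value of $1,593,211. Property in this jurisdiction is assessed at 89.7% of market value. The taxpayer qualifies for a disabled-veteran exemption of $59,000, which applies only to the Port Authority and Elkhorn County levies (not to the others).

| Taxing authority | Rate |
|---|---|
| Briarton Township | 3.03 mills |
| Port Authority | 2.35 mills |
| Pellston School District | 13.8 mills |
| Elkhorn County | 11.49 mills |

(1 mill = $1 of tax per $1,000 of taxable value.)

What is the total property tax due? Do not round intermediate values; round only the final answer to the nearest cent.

Assessed value = $1,593,211 × 0.897 = $1,429,110.267
Briarton Township: $1,429,110.267 × 0.00303 = $4,330.20410901
Port Authority: ($1,429,110.267 − $59,000) × 0.00235 = $1,370,110.267 × 0.00235 = $3,219.75912745
Pellston School District: $1,429,110.267 × 0.0138 = $19,721.7216846
Elkhorn County: ($1,429,110.267 − $59,000) × 0.01149 = $1,370,110.267 × 0.01149 = $15,742.56696783
Total = $43,014.25188889

$43,014.25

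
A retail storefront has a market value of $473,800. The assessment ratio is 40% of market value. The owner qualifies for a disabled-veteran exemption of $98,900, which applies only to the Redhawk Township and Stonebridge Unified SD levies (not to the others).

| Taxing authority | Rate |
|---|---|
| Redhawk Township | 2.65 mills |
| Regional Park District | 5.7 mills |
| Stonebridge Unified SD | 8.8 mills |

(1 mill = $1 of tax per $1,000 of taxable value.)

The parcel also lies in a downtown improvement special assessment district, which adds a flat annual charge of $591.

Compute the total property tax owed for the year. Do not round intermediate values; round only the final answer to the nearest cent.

$2,708.86

Assessed value = $473,800 × 0.4 = $189,520
Redhawk Township: ($189,520 − $98,900) × 0.00265 = $90,620 × 0.00265 = $240.143
Regional Park District: $189,520 × 0.0057 = $1,080.264
Stonebridge Unified SD: ($189,520 − $98,900) × 0.0088 = $90,620 × 0.0088 = $797.456
Levies subtotal = $2,117.863
Total = $2,117.863 + $591 = $2,708.863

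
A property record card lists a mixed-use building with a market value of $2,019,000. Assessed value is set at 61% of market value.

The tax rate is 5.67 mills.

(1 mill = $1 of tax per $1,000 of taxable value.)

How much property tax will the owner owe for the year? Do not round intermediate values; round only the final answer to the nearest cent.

$6,983.12

Assessed value = $2,019,000 × 0.61 = $1,231,590
Tax = $1,231,590 × 0.00567 = $6,983.1153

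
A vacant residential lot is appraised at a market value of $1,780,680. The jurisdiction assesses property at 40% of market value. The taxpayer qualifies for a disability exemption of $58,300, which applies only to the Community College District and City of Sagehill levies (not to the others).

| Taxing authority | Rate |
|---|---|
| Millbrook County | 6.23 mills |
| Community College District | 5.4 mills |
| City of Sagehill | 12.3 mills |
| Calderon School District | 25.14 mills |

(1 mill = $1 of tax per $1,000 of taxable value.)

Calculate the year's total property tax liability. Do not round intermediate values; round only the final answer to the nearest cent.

Assessed value = $1,780,680 × 0.4 = $712,272
Millbrook County: $712,272 × 0.00623 = $4,437.45456
Community College District: ($712,272 − $58,300) × 0.0054 = $653,972 × 0.0054 = $3,531.4488
City of Sagehill: ($712,272 − $58,300) × 0.0123 = $653,972 × 0.0123 = $8,043.8556
Calderon School District: $712,272 × 0.02514 = $17,906.51808
Total = $33,919.27704

$33,919.28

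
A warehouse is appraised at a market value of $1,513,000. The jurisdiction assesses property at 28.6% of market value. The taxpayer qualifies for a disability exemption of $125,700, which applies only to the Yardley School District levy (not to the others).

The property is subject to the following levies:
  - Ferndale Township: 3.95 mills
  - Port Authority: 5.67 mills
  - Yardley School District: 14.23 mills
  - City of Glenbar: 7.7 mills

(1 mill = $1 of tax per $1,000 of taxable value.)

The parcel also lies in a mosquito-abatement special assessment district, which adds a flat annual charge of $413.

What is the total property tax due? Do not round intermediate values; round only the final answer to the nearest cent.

Assessed value = $1,513,000 × 0.286 = $432,718
Ferndale Township: $432,718 × 0.00395 = $1,709.2361
Port Authority: $432,718 × 0.00567 = $2,453.51106
Yardley School District: ($432,718 − $125,700) × 0.01423 = $307,018 × 0.01423 = $4,368.86614
City of Glenbar: $432,718 × 0.0077 = $3,331.9286
Levies subtotal = $11,863.5419
Total = $11,863.5419 + $413 = $12,276.5419

$12,276.54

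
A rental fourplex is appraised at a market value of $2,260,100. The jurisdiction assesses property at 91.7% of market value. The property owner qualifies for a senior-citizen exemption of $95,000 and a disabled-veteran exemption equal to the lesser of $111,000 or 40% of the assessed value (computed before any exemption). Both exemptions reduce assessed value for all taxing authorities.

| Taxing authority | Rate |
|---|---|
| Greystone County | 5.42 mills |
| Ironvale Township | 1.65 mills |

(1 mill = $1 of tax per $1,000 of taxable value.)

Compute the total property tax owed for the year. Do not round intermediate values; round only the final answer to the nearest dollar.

Assessed value = $2,260,100 × 0.917 = $2,072,511.7
Disabled-veteran exemption = min($111,000, 40% × $2,072,511.7) = min($111,000, $829,004.68) = $111,000 (dollar cap binds)
Taxable value = $2,072,511.7 − $95,000 − $111,000 = $1,866,511.7
Greystone County: $1,866,511.7 × 0.00542 = $10,116.493414
Ironvale Township: $1,866,511.7 × 0.00165 = $3,079.744305
Total = $13,196.237719

$13,196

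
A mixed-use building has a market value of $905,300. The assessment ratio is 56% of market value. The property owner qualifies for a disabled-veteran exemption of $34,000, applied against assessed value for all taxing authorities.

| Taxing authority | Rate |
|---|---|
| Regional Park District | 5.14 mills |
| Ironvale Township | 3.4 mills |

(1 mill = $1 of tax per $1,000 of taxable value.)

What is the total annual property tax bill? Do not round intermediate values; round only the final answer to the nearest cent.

$4,039.15

Assessed value = $905,300 × 0.56 = $506,968
Taxable value = $506,968 − $34,000 = $472,968
Regional Park District: $472,968 × 0.00514 = $2,431.05552
Ironvale Township: $472,968 × 0.0034 = $1,608.0912
Total = $2,431.05552 + $1,608.0912 = $4,039.14672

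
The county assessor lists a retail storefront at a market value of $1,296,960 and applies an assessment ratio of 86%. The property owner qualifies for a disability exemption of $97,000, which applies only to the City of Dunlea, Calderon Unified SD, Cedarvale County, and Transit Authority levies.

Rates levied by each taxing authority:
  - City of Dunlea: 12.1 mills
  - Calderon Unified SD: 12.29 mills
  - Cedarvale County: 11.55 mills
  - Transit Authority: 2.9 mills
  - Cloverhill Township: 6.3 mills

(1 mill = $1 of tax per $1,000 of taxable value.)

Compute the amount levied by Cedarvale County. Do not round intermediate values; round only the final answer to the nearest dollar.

Assessed value = $1,296,960 × 0.86 = $1,115,385.6
Cedarvale County taxable value = $1,115,385.6 − $97,000 = $1,018,385.6
Cedarvale County levy = $1,018,385.6 × 0.01155 = $11,762.35368

$11,762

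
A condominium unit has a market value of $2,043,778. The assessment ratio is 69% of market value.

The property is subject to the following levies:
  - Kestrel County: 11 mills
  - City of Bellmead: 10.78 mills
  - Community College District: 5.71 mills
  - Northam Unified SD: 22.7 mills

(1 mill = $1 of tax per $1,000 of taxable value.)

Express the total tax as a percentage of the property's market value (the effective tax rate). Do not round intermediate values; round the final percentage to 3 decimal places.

3.463%

Assessed value = $2,043,778 × 0.69 = $1,410,206.82
Kestrel County: $1,410,206.82 × 0.011 = $15,512.27502
City of Bellmead: $1,410,206.82 × 0.01078 = $15,202.0295196
Community College District: $1,410,206.82 × 0.00571 = $8,052.2809422
Northam Unified SD: $1,410,206.82 × 0.0227 = $32,011.694814
Total tax = $70,778.2802958
Effective rate = $70,778.2802958 ÷ $2,043,778 = 3.463% of market value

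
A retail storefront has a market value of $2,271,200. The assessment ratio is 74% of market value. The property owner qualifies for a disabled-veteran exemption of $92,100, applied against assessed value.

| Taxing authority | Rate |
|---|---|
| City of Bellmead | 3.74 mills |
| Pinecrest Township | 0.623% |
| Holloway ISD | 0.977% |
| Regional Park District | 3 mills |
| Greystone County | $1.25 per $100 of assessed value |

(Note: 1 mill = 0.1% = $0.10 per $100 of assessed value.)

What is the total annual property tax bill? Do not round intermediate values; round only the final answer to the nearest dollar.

Assessed value = $2,271,200 × 0.74 = $1,680,688
Taxable value = $1,680,688 − $92,100 = $1,588,588
City of Bellmead: $1,588,588 × 0.00374 = $5,941.31912
Pinecrest Township: $1,588,588 × 0.00623 = $9,896.90324
Holloway ISD: $1,588,588 × 0.00977 = $15,520.50476
Regional Park District: $1,588,588 × 0.003 = $4,765.764
Greystone County: $1,588,588 × 0.0125 = $19,857.35
Total = $55,981.84112

$55,982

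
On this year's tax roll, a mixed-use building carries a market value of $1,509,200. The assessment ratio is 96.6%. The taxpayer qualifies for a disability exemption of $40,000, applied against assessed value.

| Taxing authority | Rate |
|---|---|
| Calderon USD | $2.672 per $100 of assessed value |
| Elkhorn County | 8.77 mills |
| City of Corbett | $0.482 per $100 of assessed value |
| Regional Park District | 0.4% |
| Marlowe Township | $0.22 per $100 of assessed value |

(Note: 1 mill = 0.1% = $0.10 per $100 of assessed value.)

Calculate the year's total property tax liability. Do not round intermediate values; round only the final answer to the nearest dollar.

$65,946

Assessed value = $1,509,200 × 0.966 = $1,457,887.2
Taxable value = $1,457,887.2 − $40,000 = $1,417,887.2
Calderon USD: $1,417,887.2 × 0.02672 = $37,885.945984
Elkhorn County: $1,417,887.2 × 0.00877 = $12,434.870744
City of Corbett: $1,417,887.2 × 0.00482 = $6,834.216304
Regional Park District: $1,417,887.2 × 0.004 = $5,671.5488
Marlowe Township: $1,417,887.2 × 0.0022 = $3,119.35184
Total = $65,945.933672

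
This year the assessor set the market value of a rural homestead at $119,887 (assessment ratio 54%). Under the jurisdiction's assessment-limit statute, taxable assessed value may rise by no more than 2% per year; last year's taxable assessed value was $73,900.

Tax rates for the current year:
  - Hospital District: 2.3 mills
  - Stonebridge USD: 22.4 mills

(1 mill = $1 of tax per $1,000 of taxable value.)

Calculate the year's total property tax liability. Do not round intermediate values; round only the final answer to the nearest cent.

Uncapped assessed value = $119,887 × 0.54 = $64,738.98
Cap limit = $73,900 × 1.02 = $75,378
Taxable assessed value = min($64,738.98, $75,378) = $64,738.98 (cap does not bind)
Hospital District: $64,738.98 × 0.0023 = $148.899654
Stonebridge USD: $64,738.98 × 0.0224 = $1,450.153152
Total = $1,599.052806

$1,599.05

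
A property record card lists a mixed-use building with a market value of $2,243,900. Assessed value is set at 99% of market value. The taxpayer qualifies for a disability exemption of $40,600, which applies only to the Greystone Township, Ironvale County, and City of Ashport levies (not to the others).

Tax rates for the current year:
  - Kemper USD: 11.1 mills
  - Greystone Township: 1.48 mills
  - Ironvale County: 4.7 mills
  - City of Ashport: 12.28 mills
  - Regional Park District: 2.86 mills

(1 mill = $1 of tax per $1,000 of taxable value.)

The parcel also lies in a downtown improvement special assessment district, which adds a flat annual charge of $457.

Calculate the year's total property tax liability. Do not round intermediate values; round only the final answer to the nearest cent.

$71,727.29

Assessed value = $2,243,900 × 0.99 = $2,221,461
Kemper USD: $2,221,461 × 0.0111 = $24,658.2171
Greystone Township: ($2,221,461 − $40,600) × 0.00148 = $2,180,861 × 0.00148 = $3,227.67428
Ironvale County: ($2,221,461 − $40,600) × 0.0047 = $2,180,861 × 0.0047 = $10,250.0467
City of Ashport: ($2,221,461 − $40,600) × 0.01228 = $2,180,861 × 0.01228 = $26,780.97308
Regional Park District: $2,221,461 × 0.00286 = $6,353.37846
Levies subtotal = $71,270.28962
Total = $71,270.28962 + $457 = $71,727.28962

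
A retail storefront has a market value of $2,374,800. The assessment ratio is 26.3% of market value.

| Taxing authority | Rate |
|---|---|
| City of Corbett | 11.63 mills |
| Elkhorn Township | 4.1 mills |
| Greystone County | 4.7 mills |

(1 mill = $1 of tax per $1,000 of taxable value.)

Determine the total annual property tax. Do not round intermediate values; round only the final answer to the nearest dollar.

Assessed value = $2,374,800 × 0.263 = $624,572.4
City of Corbett: $624,572.4 × 0.01163 = $7,263.777012
Elkhorn Township: $624,572.4 × 0.0041 = $2,560.74684
Greystone County: $624,572.4 × 0.0047 = $2,935.49028
Total = $7,263.777012 + $2,560.74684 + $2,935.49028 = $12,760.014132

$12,760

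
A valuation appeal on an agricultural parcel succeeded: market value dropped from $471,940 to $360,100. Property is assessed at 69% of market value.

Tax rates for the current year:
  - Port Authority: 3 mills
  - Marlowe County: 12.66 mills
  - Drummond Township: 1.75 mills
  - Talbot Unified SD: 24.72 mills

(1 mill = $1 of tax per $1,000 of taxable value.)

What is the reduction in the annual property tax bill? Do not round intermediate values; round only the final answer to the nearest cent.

Old assessed value = $471,940 × 0.69 = $325,638.6
New assessed value = $360,100 × 0.69 = $248,469
Combined rate = 0.003 + 0.01266 + 0.00175 + 0.02472 = 0.04213
Old tax = $325,638.6 × 0.04213 = $13,719.154218
New tax = $248,469 × 0.04213 = $10,467.99897
Reduction = $13,719.154218 − $10,467.99897 = $3,251.155248

$3,251.16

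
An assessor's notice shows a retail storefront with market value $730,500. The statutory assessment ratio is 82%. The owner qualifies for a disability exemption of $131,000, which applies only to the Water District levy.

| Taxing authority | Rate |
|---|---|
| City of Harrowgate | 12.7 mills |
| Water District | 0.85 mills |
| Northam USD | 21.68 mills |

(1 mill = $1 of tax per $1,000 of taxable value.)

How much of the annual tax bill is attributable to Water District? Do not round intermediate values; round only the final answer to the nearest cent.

Assessed value = $730,500 × 0.82 = $599,010
Water District taxable value = $599,010 − $131,000 = $468,010
Water District levy = $468,010 × 0.00085 = $397.8085

$397.81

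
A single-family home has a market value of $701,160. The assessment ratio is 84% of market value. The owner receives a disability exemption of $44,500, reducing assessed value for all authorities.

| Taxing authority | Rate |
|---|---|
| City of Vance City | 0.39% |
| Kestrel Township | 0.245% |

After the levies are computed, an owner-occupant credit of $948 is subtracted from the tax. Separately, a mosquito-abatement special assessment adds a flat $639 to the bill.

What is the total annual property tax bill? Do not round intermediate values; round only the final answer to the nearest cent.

$3,148.41

Assessed value = $701,160 × 0.84 = $588,974.4
Taxable value = $588,974.4 − $44,500 = $544,474.4
City of Vance City: $544,474.4 × 0.0039 = $2,123.45016
Kestrel Township: $544,474.4 × 0.00245 = $1,333.96228
Levies subtotal = $3,457.41244
After credit = $3,457.41244 − $948 = $2,509.41244
Total = $2,509.41244 + $639 = $3,148.41244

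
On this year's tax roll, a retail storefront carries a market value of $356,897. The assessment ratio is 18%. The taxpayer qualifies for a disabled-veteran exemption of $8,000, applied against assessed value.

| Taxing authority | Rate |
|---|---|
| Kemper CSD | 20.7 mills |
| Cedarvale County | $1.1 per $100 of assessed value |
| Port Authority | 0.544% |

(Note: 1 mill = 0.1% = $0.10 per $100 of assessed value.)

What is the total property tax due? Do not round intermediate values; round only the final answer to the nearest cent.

$2,088.81

Assessed value = $356,897 × 0.18 = $64,241.46
Taxable value = $64,241.46 − $8,000 = $56,241.46
Kemper CSD: $56,241.46 × 0.0207 = $1,164.198222
Cedarvale County: $56,241.46 × 0.011 = $618.65606
Port Authority: $56,241.46 × 0.00544 = $305.9535424
Total = $2,088.8078244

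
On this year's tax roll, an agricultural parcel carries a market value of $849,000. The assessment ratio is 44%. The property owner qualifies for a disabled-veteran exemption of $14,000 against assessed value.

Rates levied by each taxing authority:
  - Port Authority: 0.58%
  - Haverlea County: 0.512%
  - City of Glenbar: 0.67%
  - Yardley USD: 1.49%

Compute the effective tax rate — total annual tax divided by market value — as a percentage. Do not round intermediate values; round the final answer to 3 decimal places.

Assessed value = $849,000 × 0.44 = $373,560
Taxable value = $373,560 − $14,000 = $359,560
Port Authority: $359,560 × 0.0058 = $2,085.448
Haverlea County: $359,560 × 0.00512 = $1,840.9472
City of Glenbar: $359,560 × 0.0067 = $2,409.052
Yardley USD: $359,560 × 0.0149 = $5,357.444
Total tax = $11,692.8912
Effective rate = $11,692.8912 ÷ $849,000 = 1.377% of market value

1.377%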